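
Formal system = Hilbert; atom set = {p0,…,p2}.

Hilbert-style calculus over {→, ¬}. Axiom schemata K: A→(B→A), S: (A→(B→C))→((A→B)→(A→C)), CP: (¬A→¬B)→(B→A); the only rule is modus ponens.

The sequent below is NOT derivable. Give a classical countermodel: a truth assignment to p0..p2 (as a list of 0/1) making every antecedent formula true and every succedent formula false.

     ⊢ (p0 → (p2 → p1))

Search for a countermodel by truth-table:
  v=000: Γ:[] Δ:[(p0 → (p2 → p1))=T] refutes=False
  v=001: Γ:[] Δ:[(p0 → (p2 → p1))=T] refutes=False
  v=010: Γ:[] Δ:[(p0 → (p2 → p1))=T] refutes=False
  v=011: Γ:[] Δ:[(p0 → (p2 → p1))=T] refutes=False
  v=100: Γ:[] Δ:[(p0 → (p2 → p1))=T] refutes=False
  v=101: Γ:[] Δ:[(p0 → (p2 → p1))=F] refutes=True  ← countermodel

Result: [1, 0, 1]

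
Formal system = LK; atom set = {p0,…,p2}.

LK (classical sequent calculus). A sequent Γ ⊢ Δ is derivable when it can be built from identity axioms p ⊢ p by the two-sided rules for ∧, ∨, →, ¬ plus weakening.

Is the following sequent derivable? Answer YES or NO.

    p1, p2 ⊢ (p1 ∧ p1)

Derivation trace:
[WL] p1, p2 ⊢ (p1 ∧ p1)
  [∧R] p1 ⊢ (p1 ∧ p1)
    [Ax] p1 ⊢ p1
    [Ax] p1 ⊢ p1

Result: YES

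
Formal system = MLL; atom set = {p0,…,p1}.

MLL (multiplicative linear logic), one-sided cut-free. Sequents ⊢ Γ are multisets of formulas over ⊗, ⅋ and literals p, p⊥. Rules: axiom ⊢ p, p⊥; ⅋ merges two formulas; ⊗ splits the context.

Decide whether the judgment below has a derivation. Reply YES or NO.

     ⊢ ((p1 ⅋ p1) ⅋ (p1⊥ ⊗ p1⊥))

Proof tree:
[⅋]  ⊢ ((p1 ⅋ p1) ⅋ (p1⊥ ⊗ p1⊥))
  [⅋]  ⊢ (p1⊥ ⊗ p1⊥), (p1 ⅋ p1)
    [⊗]  ⊢ p1, p1, (p1⊥ ⊗ p1⊥)
      [Ax]  ⊢ p1, p1⊥
      [Ax]  ⊢ p1, p1⊥

Result: YES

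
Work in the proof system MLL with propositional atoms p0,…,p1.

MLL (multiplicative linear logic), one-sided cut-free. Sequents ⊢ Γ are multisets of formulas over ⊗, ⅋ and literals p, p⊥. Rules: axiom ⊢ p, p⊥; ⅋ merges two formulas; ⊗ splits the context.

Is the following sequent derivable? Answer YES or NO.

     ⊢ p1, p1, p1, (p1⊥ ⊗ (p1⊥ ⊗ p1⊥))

Derivation trace:
[⊗]  ⊢ p1, p1, p1, (p1⊥ ⊗ (p1⊥ ⊗ p1⊥))
  [Ax]  ⊢ p1, p1⊥
  [⊗]  ⊢ p1, p1, (p1⊥ ⊗ p1⊥)
    [Ax]  ⊢ p1, p1⊥
    [Ax]  ⊢ p1, p1⊥

Result: YES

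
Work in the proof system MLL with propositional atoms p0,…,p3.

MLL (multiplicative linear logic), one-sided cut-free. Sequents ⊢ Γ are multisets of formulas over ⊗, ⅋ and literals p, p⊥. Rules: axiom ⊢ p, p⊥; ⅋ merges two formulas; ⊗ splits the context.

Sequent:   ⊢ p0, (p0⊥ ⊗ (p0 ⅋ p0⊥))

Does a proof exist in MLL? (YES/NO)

Proof tree:
[⊗]  ⊢ p0, (p0⊥ ⊗ (p0 ⅋ p0⊥))
  [Ax]  ⊢ p0, p0⊥
  [⅋]  ⊢ (p0 ⅋ p0⊥)
    [Ax]  ⊢ p0, p0⊥

Result: YES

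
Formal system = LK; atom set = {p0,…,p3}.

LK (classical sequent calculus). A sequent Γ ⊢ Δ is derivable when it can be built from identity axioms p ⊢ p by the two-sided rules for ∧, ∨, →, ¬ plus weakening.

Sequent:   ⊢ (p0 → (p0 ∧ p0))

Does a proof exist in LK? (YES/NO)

Derivation trace:
[→R]  ⊢ (p0 → (p0 ∧ p0))
  [∧R] p0 ⊢ (p0 ∧ p0)
    [Ax] p0 ⊢ p0
    [Ax] p0 ⊢ p0

Result: YES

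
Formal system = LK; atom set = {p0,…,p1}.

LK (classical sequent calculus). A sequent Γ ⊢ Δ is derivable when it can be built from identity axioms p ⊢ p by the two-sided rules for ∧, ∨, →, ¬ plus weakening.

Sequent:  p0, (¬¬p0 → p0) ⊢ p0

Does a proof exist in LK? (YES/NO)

Derivation trace:
[→L] p0, (¬¬p0 → p0) ⊢ p0
  [¬R] p0 ⊢ ¬¬p0
    [¬L] p0, ¬p0 ⊢ 
      [Ax] p0 ⊢ p0
  [Ax] p0 ⊢ p0

Result: YES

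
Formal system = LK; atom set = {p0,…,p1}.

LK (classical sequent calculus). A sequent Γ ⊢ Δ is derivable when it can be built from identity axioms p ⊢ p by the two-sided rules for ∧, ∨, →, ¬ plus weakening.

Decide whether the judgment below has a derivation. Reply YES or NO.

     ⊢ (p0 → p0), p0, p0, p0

Derivation (root first):
[WR]  ⊢ (p0 → p0), p0, p0, p0
  [WR]  ⊢ (p0 → p0), p0, p0
    [WR]  ⊢ (p0 → p0), p0
      [→R]  ⊢ (p0 → p0)
        [Ax] p0 ⊢ p0

Result: YES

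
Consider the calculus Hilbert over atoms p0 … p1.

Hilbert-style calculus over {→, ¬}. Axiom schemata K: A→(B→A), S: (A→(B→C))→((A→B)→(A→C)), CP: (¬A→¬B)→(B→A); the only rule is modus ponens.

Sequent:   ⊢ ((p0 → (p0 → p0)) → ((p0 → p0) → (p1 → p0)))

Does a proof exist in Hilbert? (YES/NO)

Search for a countermodel by truth-table:
  v=00: Γ:[] Δ:[((p0 → (p0 → p0)) → ((p0 → p0) → (p1 → p0)))=T] refutes=False
  v=01: Γ:[] Δ:[((p0 → (p0 → p0)) → ((p0 → p0) → (p1 → p0)))=F] refutes=True  ← countermodel

Result: NO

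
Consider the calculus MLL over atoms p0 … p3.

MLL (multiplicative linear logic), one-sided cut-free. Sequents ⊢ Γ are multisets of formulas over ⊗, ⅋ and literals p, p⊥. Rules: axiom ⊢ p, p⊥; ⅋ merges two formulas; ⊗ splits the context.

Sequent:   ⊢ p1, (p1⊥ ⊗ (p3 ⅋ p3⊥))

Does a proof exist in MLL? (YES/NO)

Derivation (root first):
[⊗]  ⊢ p1, (p1⊥ ⊗ (p3 ⅋ p3⊥))
  [Ax]  ⊢ p1, p1⊥
  [⅋]  ⊢ (p3 ⅋ p3⊥)
    [Ax]  ⊢ p3, p3⊥

Result: YES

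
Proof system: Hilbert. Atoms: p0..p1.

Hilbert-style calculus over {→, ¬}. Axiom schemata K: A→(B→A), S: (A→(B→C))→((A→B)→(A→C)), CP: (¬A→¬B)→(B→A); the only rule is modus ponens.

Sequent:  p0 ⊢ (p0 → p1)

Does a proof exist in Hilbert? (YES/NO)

Search for a countermodel by truth-table:
  v=00: Γ:[p0=F] Δ:[(p0 → p1)=T] refutes=False
  v=01: Γ:[p0=F] Δ:[(p0 → p1)=T] refutes=False
  v=10: Γ:[p0=T] Δ:[(p0 → p1)=F] refutes=True  ← countermodel

Result: NO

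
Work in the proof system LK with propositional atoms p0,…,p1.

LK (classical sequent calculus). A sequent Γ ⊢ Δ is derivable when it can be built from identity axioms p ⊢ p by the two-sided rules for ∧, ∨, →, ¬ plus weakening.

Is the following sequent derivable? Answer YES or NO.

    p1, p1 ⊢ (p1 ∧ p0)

Truth-table refutation:
  v=00: Γ:[p1=F, p1=F] Δ:[(p1 ∧ p0)=F] refutes=False
  v=01: Γ:[p1=T, p1=T] Δ:[(p1 ∧ p0)=F] refutes=True  ← countermodel

Result: NO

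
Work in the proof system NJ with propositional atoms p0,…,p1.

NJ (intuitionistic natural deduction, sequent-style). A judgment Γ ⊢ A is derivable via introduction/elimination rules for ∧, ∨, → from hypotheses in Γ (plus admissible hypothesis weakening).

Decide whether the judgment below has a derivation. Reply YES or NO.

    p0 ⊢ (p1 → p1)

Derivation trace:
[→I] p0 ⊢ (p1 → p1)
  [Wk] p1, p0 ⊢ p1
    [Ax] p1 ⊢ p1

Result: YES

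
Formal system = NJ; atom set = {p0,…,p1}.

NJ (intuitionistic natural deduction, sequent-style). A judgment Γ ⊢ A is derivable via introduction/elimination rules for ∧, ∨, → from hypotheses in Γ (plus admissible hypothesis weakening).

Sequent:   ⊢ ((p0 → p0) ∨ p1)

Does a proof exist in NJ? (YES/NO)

Derivation (root first):
[∨I₁]  ⊢ ((p0 → p0) ∨ p1)
  [→I]  ⊢ (p0 → p0)
    [Ax] p0 ⊢ p0

Result: YES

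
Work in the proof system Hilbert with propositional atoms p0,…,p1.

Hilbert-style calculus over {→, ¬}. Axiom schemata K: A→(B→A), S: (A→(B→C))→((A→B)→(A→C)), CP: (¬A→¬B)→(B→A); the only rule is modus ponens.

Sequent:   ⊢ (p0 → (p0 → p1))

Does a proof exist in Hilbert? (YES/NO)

Truth-table refutation:
  v=00: Γ:[] Δ:[(p0 → (p0 → p1))=T] refutes=False
  v=01: Γ:[] Δ:[(p0 → (p0 → p1))=T] refutes=False
  v=10: Γ:[] Δ:[(p0 → (p0 → p1))=F] refutes=True  ← countermodel

Result: NO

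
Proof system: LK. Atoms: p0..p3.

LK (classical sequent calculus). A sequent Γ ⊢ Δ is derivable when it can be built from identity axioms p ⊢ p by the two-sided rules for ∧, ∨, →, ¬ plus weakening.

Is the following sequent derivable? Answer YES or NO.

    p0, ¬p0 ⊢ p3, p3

Proof tree:
[WR] p0, ¬p0 ⊢ p3, p3
  [¬L] p0, ¬p0 ⊢ p3
    [WR] p0 ⊢ p0, p3
      [Ax] p0 ⊢ p0

Result: YES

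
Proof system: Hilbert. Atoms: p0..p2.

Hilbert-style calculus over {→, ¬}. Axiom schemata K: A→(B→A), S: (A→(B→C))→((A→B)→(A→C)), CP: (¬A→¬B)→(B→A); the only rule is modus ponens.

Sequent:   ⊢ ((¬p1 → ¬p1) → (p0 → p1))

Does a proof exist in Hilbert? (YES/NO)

Truth-table refutation:
  v=000: Γ:[] Δ:[((¬p1 → ¬p1) → (p0 → p1))=T] refutes=False
  v=001: Γ:[] Δ:[((¬p1 → ¬p1) → (p0 → p1))=T] refutes=False
  v=010: Γ:[] Δ:[((¬p1 → ¬p1) → (p0 → p1))=T] refutes=False
  v=011: Γ:[] Δ:[((¬p1 → ¬p1) → (p0 → p1))=T] refutes=False
  v=100: Γ:[] Δ:[((¬p1 → ¬p1) → (p0 → p1))=F] refutes=True  ← countermodel

Result: NO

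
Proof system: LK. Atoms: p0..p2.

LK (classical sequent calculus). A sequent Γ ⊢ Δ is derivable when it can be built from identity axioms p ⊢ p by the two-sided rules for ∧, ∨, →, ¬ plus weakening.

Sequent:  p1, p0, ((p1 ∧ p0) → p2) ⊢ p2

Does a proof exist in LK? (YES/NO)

Derivation (root first):
[→L] p1, p0, ((p1 ∧ p0) → p2) ⊢ p2
  [∧R] p1, p0 ⊢ (p1 ∧ p0)
    [Ax] p1 ⊢ p1
    [Ax] p0 ⊢ p0
  [Ax] p2 ⊢ p2

Result: YES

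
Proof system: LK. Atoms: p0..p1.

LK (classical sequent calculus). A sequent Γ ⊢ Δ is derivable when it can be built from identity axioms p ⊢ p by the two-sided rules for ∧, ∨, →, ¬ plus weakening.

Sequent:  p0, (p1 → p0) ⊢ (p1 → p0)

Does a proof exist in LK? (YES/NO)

Derivation trace:
[→R] p0, (p1 → p0) ⊢ (p1 → p0)
  [→L] p1, p0, (p1 → p0) ⊢ p0
    [WL] p1, p0 ⊢ p1
      [Ax] p1 ⊢ p1
    [Ax] p0 ⊢ p0

Result: YES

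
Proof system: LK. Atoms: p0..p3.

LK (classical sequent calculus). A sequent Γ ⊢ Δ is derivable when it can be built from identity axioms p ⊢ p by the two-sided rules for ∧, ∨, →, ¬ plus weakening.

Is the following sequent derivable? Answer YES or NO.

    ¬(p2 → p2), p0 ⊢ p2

Proof tree:
[WL] ¬(p2 → p2), p0 ⊢ p2
  [¬L] ¬(p2 → p2) ⊢ p2
    [→R]  ⊢ p2, (p2 → p2)
      [WR] p2 ⊢ p2, p2
        [Ax] p2 ⊢ p2

Result: YES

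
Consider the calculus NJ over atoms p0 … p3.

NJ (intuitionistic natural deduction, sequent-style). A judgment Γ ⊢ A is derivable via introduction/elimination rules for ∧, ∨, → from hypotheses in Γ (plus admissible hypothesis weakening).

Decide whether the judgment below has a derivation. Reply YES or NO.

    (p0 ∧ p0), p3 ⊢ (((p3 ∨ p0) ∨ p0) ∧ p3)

Proof tree:
[∧I] (p0 ∧ p0), p3 ⊢ (((p3 ∨ p0) ∨ p0) ∧ p3)
  [∨I₁] p3 ⊢ ((p3 ∨ p0) ∨ p0)
    [∨I₁] p3 ⊢ (p3 ∨ p0)
      [Ax] p3 ⊢ p3
  [Wk] p3, (p0 ∧ p0) ⊢ p3
    [Ax] p3 ⊢ p3

Result: YES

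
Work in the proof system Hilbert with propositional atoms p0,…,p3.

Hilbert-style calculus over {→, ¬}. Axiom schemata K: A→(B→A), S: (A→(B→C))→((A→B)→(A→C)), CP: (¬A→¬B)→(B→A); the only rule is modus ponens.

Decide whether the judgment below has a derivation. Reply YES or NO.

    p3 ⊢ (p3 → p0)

Truth-table refutation:
  v=0000: Γ:[p3=F] Δ:[(p3 → p0)=T] refutes=False
  v=0001: Γ:[p3=T] Δ:[(p3 → p0)=F] refutes=True  ← countermodel

Result: NO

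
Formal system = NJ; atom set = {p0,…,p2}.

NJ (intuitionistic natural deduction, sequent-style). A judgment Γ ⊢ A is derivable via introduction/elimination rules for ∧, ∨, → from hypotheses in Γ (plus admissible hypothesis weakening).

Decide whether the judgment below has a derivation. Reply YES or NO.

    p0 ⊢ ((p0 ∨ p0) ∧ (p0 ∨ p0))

Derivation trace:
[∧I] p0 ⊢ ((p0 ∨ p0) ∧ (p0 ∨ p0))
  [∨I₂] p0 ⊢ (p0 ∨ p0)
    [Ax] p0 ⊢ p0
  [∨I₂] p0 ⊢ (p0 ∨ p0)
    [Ax] p0 ⊢ p0

Result: YES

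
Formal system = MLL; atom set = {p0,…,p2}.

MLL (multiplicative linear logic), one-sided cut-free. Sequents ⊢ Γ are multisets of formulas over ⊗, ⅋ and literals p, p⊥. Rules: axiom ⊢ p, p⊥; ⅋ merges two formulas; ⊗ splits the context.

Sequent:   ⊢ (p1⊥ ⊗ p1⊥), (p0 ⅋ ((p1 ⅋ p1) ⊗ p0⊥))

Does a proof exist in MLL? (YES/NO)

Derivation trace:
[⅋]  ⊢ (p1⊥ ⊗ p1⊥), (p0 ⅋ ((p1 ⅋ p1) ⊗ p0⊥))
  [⊗]  ⊢ (p1⊥ ⊗ p1⊥), p0, ((p1 ⅋ p1) ⊗ p0⊥)
    [⅋]  ⊢ (p1⊥ ⊗ p1⊥), (p1 ⅋ p1)
      [⊗]  ⊢ p1, p1, (p1⊥ ⊗ p1⊥)
        [Ax]  ⊢ p1, p1⊥
        [Ax]  ⊢ p1, p1⊥
    [Ax]  ⊢ p0, p0⊥

Result: YES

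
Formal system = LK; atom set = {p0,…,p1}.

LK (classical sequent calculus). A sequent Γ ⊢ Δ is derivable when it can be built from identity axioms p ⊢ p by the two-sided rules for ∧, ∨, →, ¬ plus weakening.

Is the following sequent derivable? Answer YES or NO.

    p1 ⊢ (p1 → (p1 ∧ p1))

Proof tree:
[WL] p1 ⊢ (p1 → (p1 ∧ p1))
  [→R]  ⊢ (p1 → (p1 ∧ p1))
    [∧R] p1 ⊢ (p1 ∧ p1)
      [Ax] p1 ⊢ p1
      [Ax] p1 ⊢ p1

Result: YES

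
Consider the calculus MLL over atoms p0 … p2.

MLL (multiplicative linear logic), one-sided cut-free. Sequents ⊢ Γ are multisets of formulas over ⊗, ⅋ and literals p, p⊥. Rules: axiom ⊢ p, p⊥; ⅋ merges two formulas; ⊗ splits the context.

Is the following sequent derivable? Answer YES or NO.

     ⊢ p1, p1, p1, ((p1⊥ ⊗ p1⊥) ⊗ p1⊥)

Proof tree:
[⊗]  ⊢ p1, p1, p1, ((p1⊥ ⊗ p1⊥) ⊗ p1⊥)
  [⊗]  ⊢ p1, p1, (p1⊥ ⊗ p1⊥)
    [Ax]  ⊢ p1, p1⊥
    [Ax]  ⊢ p1, p1⊥
  [Ax]  ⊢ p1, p1⊥

Result: YES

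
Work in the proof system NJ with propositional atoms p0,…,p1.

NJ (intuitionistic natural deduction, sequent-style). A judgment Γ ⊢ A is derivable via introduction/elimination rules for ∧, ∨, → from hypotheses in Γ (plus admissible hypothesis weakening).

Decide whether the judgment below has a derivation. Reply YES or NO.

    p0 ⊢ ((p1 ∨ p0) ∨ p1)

Derivation trace:
[∨I₁] p0 ⊢ ((p1 ∨ p0) ∨ p1)
  [∨I₂] p0 ⊢ (p1 ∨ p0)
    [Ax] p0 ⊢ p0

Result: YES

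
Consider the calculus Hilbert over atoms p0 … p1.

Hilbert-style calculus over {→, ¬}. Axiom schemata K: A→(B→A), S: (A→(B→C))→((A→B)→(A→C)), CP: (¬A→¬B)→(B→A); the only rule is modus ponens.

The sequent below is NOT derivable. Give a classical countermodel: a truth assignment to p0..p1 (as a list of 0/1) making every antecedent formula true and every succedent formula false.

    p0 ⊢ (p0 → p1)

Enumerate valuations to refute Γ ⊢ Δ:
  v=00: Γ:[p0=F] Δ:[(p0 → p1)=T] refutes=False
  v=01: Γ:[p0=F] Δ:[(p0 → p1)=T] refutes=False
  v=10: Γ:[p0=T] Δ:[(p0 → p1)=F] refutes=True  ← countermodel

Result: [1, 0]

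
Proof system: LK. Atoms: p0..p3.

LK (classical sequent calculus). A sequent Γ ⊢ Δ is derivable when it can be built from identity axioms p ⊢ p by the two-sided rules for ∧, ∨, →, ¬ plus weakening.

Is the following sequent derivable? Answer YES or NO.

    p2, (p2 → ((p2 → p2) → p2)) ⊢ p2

Derivation trace:
[→L] p2, (p2 → ((p2 → p2) → p2)) ⊢ p2
  [Ax] p2 ⊢ p2
  [→L] ((p2 → p2) → p2) ⊢ p2
    [→R]  ⊢ (p2 → p2)
      [Ax] p2 ⊢ p2
    [Ax] p2 ⊢ p2

Result: YES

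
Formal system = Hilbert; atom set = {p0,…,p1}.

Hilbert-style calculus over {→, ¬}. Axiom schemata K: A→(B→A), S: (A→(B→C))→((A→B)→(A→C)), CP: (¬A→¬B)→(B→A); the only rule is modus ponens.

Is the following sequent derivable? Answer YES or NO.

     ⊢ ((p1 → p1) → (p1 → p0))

Truth-table refutation:
  v=00: Γ:[] Δ:[((p1 → p1) → (p1 → p0))=T] refutes=False
  v=01: Γ:[] Δ:[((p1 → p1) → (p1 → p0))=F] refutes=True  ← countermodel

Result: NO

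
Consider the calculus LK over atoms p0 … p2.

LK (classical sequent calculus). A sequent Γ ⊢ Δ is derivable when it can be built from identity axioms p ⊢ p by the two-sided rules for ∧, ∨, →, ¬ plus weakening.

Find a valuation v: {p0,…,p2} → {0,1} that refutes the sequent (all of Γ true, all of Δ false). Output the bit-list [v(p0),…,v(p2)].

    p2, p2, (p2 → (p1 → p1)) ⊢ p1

Enumerate valuations to refute Γ ⊢ Δ:
  v=000: Γ:[p2=F, p2=F, (p2 → (p1 → p1))=T] Δ:[p1=F] refutes=False
  v=001: Γ:[p2=T, p2=T, (p2 → (p1 → p1))=T] Δ:[p1=F] refutes=True  ← countermodel

Result: [0, 0, 1]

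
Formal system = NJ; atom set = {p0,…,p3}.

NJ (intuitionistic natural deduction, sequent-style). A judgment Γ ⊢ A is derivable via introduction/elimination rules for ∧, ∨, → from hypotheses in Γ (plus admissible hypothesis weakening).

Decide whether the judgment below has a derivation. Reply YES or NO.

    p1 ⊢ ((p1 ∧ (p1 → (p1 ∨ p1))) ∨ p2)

Derivation trace:
[∨I₁] p1 ⊢ ((p1 ∧ (p1 → (p1 ∨ p1))) ∨ p2)
  [∧I] p1 ⊢ (p1 ∧ (p1 → (p1 ∨ p1)))
    [Ax] p1 ⊢ p1
    [→I]  ⊢ (p1 → (p1 ∨ p1))
      [∨I₂] p1 ⊢ (p1 ∨ p1)
        [Ax] p1 ⊢ p1

Result: YES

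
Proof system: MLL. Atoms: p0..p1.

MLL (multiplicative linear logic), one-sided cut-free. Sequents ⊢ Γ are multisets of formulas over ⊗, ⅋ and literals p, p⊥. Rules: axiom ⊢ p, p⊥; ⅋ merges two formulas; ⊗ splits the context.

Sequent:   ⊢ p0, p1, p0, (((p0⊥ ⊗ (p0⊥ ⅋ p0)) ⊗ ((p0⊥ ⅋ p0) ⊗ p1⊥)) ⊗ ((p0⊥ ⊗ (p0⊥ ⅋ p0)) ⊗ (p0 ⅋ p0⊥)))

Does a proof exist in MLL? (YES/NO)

Derivation (root first):
[⊗]  ⊢ p0, p1, p0, (((p0⊥ ⊗ (p0⊥ ⅋ p0)) ⊗ ((p0⊥ ⅋ p0) ⊗ p1⊥)) ⊗ ((p0⊥ ⊗ (p0⊥ ⅋ p0)) ⊗ (p0 ⅋ p0⊥)))
  [⊗]  ⊢ p0, p1, ((p0⊥ ⊗ (p0⊥ ⅋ p0)) ⊗ ((p0⊥ ⅋ p0) ⊗ p1⊥))
    [⊗]  ⊢ p0, (p0⊥ ⊗ (p0⊥ ⅋ p0))
      [Ax]  ⊢ p0, p0⊥
      [⅋]  ⊢ (p0⊥ ⅋ p0)
        [Ax]  ⊢ p0, p0⊥
    [⊗]  ⊢ p1, ((p0⊥ ⅋ p0) ⊗ p1⊥)
      [⅋]  ⊢ (p0⊥ ⅋ p0)
        [Ax]  ⊢ p0, p0⊥
      [Ax]  ⊢ p1, p1⊥
  [⊗]  ⊢ p0, ((p0⊥ ⊗ (p0⊥ ⅋ p0)) ⊗ (p0 ⅋ p0⊥))
    [⊗]  ⊢ p0, (p0⊥ ⊗ (p0⊥ ⅋ p0))
      [Ax]  ⊢ p0, p0⊥
      [⅋]  ⊢ (p0⊥ ⅋ p0)
        [Ax]  ⊢ p0, p0⊥
    [⅋]  ⊢ (p0 ⅋ p0⊥)
      [Ax]  ⊢ p0, p0⊥

Result: YES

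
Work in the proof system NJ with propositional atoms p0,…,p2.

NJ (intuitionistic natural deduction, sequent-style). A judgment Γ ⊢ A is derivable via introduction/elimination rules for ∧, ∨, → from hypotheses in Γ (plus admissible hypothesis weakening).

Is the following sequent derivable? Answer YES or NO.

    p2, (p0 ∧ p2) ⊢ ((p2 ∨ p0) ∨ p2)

Derivation trace:
[Wk] p2, (p0 ∧ p2) ⊢ ((p2 ∨ p0) ∨ p2)
  [∨I₁] p2 ⊢ ((p2 ∨ p0) ∨ p2)
    [∨I₁] p2 ⊢ (p2 ∨ p0)
      [Ax] p2 ⊢ p2

Result: YES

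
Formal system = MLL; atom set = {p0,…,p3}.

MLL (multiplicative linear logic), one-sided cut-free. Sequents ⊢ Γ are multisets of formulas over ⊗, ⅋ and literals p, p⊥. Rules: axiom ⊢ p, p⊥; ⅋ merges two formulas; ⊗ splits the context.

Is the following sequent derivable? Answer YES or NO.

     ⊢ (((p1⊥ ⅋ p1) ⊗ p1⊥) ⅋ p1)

Proof tree:
[⅋]  ⊢ (((p1⊥ ⅋ p1) ⊗ p1⊥) ⅋ p1)
  [⊗]  ⊢ p1, ((p1⊥ ⅋ p1) ⊗ p1⊥)
    [⅋]  ⊢ (p1⊥ ⅋ p1)
      [Ax]  ⊢ p1, p1⊥
    [Ax]  ⊢ p1, p1⊥

Result: YES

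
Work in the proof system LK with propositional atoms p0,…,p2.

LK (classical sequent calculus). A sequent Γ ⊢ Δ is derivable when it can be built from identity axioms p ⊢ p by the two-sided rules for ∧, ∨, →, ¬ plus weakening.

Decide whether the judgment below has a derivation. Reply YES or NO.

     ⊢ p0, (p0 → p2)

Derivation (root first):
[→R]  ⊢ p0, (p0 → p2)
  [WR] p0 ⊢ p0, p2
    [Ax] p0 ⊢ p0

Result: YES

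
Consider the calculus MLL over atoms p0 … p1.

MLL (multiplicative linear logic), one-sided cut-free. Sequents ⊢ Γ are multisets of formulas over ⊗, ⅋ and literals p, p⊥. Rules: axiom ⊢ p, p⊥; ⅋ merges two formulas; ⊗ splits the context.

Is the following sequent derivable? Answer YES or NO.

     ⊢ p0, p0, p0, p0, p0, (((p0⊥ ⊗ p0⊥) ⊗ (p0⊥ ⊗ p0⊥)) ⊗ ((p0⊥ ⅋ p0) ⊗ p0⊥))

Derivation trace:
[⊗]  ⊢ p0, p0, p0, p0, p0, (((p0⊥ ⊗ p0⊥) ⊗ (p0⊥ ⊗ p0⊥)) ⊗ ((p0⊥ ⅋ p0) ⊗ p0⊥))
  [⊗]  ⊢ p0, p0, p0, p0, ((p0⊥ ⊗ p0⊥) ⊗ (p0⊥ ⊗ p0⊥))
    [⊗]  ⊢ p0, p0, (p0⊥ ⊗ p0⊥)
      [Ax]  ⊢ p0, p0⊥
      [Ax]  ⊢ p0, p0⊥
    [⊗]  ⊢ p0, p0, (p0⊥ ⊗ p0⊥)
      [Ax]  ⊢ p0, p0⊥
      [Ax]  ⊢ p0, p0⊥
  [⊗]  ⊢ p0, ((p0⊥ ⅋ p0) ⊗ p0⊥)
    [⅋]  ⊢ (p0⊥ ⅋ p0)
      [Ax]  ⊢ p0, p0⊥
    [Ax]  ⊢ p0, p0⊥

Result: YES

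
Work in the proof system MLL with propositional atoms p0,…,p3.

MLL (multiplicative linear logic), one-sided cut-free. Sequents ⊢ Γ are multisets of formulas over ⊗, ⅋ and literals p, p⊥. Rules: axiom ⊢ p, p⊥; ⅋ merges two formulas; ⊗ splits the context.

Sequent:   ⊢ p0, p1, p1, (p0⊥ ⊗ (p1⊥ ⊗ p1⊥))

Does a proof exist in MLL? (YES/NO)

Derivation trace:
[⊗]  ⊢ p0, p1, p1, (p0⊥ ⊗ (p1⊥ ⊗ p1⊥))
  [Ax]  ⊢ p0, p0⊥
  [⊗]  ⊢ p1, p1, (p1⊥ ⊗ p1⊥)
    [Ax]  ⊢ p1, p1⊥
    [Ax]  ⊢ p1, p1⊥

Result: YES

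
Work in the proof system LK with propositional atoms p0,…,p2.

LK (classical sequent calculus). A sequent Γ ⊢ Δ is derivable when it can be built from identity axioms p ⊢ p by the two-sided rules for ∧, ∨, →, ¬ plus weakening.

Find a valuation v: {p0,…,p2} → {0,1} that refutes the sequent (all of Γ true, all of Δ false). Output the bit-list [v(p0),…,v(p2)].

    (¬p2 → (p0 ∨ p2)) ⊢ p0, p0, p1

Truth-table refutation:
  v=000: Γ:[(¬p2 → (p0 ∨ p2))=F] Δ:[p0=F, p0=F, p1=F] refutes=False
  v=001: Γ:[(¬p2 → (p0 ∨ p2))=T] Δ:[p0=F, p0=F, p1=F] refutes=True  ← countermodel

Result: [0, 0, 1]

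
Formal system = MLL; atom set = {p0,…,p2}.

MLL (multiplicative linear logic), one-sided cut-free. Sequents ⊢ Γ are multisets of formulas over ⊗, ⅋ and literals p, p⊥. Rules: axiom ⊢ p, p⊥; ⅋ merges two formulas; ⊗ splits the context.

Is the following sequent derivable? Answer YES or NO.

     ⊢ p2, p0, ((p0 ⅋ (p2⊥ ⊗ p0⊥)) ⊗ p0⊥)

Derivation trace:
[⊗]  ⊢ p2, p0, ((p0 ⅋ (p2⊥ ⊗ p0⊥)) ⊗ p0⊥)
  [⅋]  ⊢ p2, (p0 ⅋ (p2⊥ ⊗ p0⊥))
    [⊗]  ⊢ p2, p0, (p2⊥ ⊗ p0⊥)
      [Ax]  ⊢ p2, p2⊥
      [Ax]  ⊢ p0, p0⊥
  [Ax]  ⊢ p0, p0⊥

Result: YES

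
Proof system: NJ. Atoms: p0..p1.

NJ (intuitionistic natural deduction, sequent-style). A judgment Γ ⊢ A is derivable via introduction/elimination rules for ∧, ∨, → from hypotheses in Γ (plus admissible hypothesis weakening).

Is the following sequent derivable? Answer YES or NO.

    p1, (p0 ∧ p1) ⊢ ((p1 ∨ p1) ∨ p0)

Derivation (root first):
[Wk] p1, (p0 ∧ p1) ⊢ ((p1 ∨ p1) ∨ p0)
  [∨I₁] p1 ⊢ ((p1 ∨ p1) ∨ p0)
    [∨I₁] p1 ⊢ (p1 ∨ p1)
      [Ax] p1 ⊢ p1

Result: YES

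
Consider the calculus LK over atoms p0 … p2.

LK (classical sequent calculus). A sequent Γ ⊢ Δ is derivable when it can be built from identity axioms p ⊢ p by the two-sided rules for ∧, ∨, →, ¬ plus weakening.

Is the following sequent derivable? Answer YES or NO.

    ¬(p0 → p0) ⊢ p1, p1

Derivation trace:
[WR] ¬(p0 → p0) ⊢ p1, p1
  [WR] ¬(p0 → p0) ⊢ p1
    [¬L] ¬(p0 → p0) ⊢ 
      [→R]  ⊢ (p0 → p0)
        [Ax] p0 ⊢ p0

Result: YES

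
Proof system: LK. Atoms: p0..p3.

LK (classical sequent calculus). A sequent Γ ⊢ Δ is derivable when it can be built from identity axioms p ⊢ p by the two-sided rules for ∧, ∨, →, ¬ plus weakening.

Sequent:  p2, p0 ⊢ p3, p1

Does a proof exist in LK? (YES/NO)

Search for a countermodel by truth-table:
  v=0000: Γ:[p2=F, p0=F] Δ:[p3=F, p1=F] refutes=False
  v=0001: Γ:[p2=F, p0=F] Δ:[p3=T, p1=F] refutes=False
  v=0010: Γ:[p2=T, p0=F] Δ:[p3=F, p1=F] refutes=False
  v=0011: Γ:[p2=T, p0=F] Δ:[p3=T, p1=F] refutes=False
  v=0100: Γ:[p2=F, p0=F] Δ:[p3=F, p1=T] refutes=False
  v=0101: Γ:[p2=F, p0=F] Δ:[p3=T, p1=T] refutes=False
  v=0110: Γ:[p2=T, p0=F] Δ:[p3=F, p1=T] refutes=False
  v=0111: Γ:[p2=T, p0=F] Δ:[p3=T, p1=T] refutes=False
  v=1000: Γ:[p2=F, p0=T] Δ:[p3=F, p1=F] refutes=False
  v=1001: Γ:[p2=F, p0=T] Δ:[p3=T, p1=F] refutes=False
  v=1010: Γ:[p2=T, p0=T] Δ:[p3=F, p1=F] refutes=True  ← countermodel

Result: NO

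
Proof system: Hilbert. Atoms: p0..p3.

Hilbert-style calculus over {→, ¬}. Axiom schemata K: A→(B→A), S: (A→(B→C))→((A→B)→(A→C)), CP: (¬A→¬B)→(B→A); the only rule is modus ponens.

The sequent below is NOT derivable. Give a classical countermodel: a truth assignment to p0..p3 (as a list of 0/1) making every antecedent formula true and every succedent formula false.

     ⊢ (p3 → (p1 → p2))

Enumerate valuations to refute Γ ⊢ Δ:
  v=0000: Γ:[] Δ:[(p3 → (p1 → p2))=T] refutes=False
  v=0001: Γ:[] Δ:[(p3 → (p1 → p2))=T] refutes=False
  v=0010: Γ:[] Δ:[(p3 → (p1 → p2))=T] refutes=False
  v=0011: Γ:[] Δ:[(p3 → (p1 → p2))=T] refutes=False
  v=0100: Γ:[] Δ:[(p3 → (p1 → p2))=T] refutes=False
  v=0101: Γ:[] Δ:[(p3 → (p1 → p2))=F] refutes=True  ← countermodel

Result: [0, 1, 0, 1]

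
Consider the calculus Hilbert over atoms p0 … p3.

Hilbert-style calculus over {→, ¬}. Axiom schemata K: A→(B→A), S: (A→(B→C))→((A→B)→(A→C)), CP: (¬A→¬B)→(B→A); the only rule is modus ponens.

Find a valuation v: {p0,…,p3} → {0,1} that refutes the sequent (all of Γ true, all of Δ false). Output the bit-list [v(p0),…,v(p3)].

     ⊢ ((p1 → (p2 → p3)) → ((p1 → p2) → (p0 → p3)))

Truth-table refutation:
  v=0000: Γ:[] Δ:[((p1 → (p2 → p3)) → ((p1 → p2) → (p0 → p3)))=T] refutes=False
  v=0001: Γ:[] Δ:[((p1 → (p2 → p3)) → ((p1 → p2) → (p0 → p3)))=T] refutes=False
  v=0010: Γ:[] Δ:[((p1 → (p2 → p3)) → ((p1 → p2) → (p0 → p3)))=T] refutes=False
  v=0011: Γ:[] Δ:[((p1 → (p2 → p3)) → ((p1 → p2) → (p0 → p3)))=T] refutes=False
  v=0100: Γ:[] Δ:[((p1 → (p2 → p3)) → ((p1 → p2) → (p0 → p3)))=T] refutes=False
  v=0101: Γ:[] Δ:[((p1 → (p2 → p3)) → ((p1 → p2) → (p0 → p3)))=T] refutes=False
  v=0110: Γ:[] Δ:[((p1 → (p2 → p3)) → ((p1 → p2) → (p0 → p3)))=T] refutes=False
  v=0111: Γ:[] Δ:[((p1 → (p2 → p3)) → ((p1 → p2) → (p0 → p3)))=T] refutes=False
  v=1000: Γ:[] Δ:[((p1 → (p2 → p3)) → ((p1 → p2) → (p0 → p3)))=F] refutes=True  ← countermodel

Result: [1, 0, 0, 0]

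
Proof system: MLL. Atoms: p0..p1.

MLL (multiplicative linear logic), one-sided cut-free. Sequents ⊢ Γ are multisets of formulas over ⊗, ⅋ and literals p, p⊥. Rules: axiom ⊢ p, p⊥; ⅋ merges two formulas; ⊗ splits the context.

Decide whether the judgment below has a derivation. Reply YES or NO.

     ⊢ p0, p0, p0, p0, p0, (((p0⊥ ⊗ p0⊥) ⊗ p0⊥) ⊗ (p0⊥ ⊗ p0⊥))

Derivation trace:
[⊗]  ⊢ p0, p0, p0, p0, p0, (((p0⊥ ⊗ p0⊥) ⊗ p0⊥) ⊗ (p0⊥ ⊗ p0⊥))
  [⊗]  ⊢ p0, p0, p0, ((p0⊥ ⊗ p0⊥) ⊗ p0⊥)
    [⊗]  ⊢ p0, p0, (p0⊥ ⊗ p0⊥)
      [Ax]  ⊢ p0, p0⊥
      [Ax]  ⊢ p0, p0⊥
    [Ax]  ⊢ p0, p0⊥
  [⊗]  ⊢ p0, p0, (p0⊥ ⊗ p0⊥)
    [Ax]  ⊢ p0, p0⊥
    [Ax]  ⊢ p0, p0⊥

Result: YES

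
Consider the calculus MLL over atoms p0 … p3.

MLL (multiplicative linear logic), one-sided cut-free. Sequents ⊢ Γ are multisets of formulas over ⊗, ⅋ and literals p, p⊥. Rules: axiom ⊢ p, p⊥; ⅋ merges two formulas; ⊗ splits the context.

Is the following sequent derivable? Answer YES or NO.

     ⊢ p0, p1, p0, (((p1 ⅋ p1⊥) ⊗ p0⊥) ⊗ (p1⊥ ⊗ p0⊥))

Derivation (root first):
[⊗]  ⊢ p0, p1, p0, (((p1 ⅋ p1⊥) ⊗ p0⊥) ⊗ (p1⊥ ⊗ p0⊥))
  [⊗]  ⊢ p0, ((p1 ⅋ p1⊥) ⊗ p0⊥)
    [⅋]  ⊢ (p1 ⅋ p1⊥)
      [Ax]  ⊢ p1, p1⊥
    [Ax]  ⊢ p0, p0⊥
  [⊗]  ⊢ p1, p0, (p1⊥ ⊗ p0⊥)
    [Ax]  ⊢ p1, p1⊥
    [Ax]  ⊢ p0, p0⊥

Result: YES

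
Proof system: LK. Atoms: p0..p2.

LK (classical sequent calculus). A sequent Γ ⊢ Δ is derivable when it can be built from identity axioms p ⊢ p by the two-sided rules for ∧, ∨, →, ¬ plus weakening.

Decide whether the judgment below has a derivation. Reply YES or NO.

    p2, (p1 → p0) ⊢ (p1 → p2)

Proof tree:
[→R] p2, (p1 → p0) ⊢ (p1 → p2)
  [→L] p1, p2, (p1 → p0) ⊢ p2
    [Ax] p1 ⊢ p1
    [WL] p2, p0 ⊢ p2
      [Ax] p2 ⊢ p2

Result: YES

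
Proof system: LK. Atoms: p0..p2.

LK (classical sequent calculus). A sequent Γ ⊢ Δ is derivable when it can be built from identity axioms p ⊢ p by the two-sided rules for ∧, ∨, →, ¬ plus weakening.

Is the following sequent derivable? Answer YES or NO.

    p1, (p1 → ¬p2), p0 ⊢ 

Enumerate valuations to refute Γ ⊢ Δ:
  v=000: Γ:[p1=F, (p1 → ¬p2)=T, p0=F] Δ:[] refutes=False
  v=001: Γ:[p1=F, (p1 → ¬p2)=T, p0=F] Δ:[] refutes=False
  v=010: Γ:[p1=T, (p1 → ¬p2)=T, p0=F] Δ:[] refutes=False
  v=011: Γ:[p1=T, (p1 → ¬p2)=F, p0=F] Δ:[] refutes=False
  v=100: Γ:[p1=F, (p1 → ¬p2)=T, p0=T] Δ:[] refutes=False
  v=101: Γ:[p1=F, (p1 → ¬p2)=T, p0=T] Δ:[] refutes=False
  v=110: Γ:[p1=T, (p1 → ¬p2)=T, p0=T] Δ:[] refutes=True  ← countermodel

Result: NO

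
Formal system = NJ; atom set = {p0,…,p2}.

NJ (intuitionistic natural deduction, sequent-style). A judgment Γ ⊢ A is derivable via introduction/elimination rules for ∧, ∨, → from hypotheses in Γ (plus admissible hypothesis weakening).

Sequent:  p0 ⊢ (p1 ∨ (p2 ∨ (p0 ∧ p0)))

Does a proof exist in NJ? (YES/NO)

Proof tree:
[∨I₂] p0 ⊢ (p1 ∨ (p2 ∨ (p0 ∧ p0)))
  [∨I₂] p0 ⊢ (p2 ∨ (p0 ∧ p0))
    [∧I] p0 ⊢ (p0 ∧ p0)
      [Ax] p0 ⊢ p0
      [Ax] p0 ⊢ p0

Result: YES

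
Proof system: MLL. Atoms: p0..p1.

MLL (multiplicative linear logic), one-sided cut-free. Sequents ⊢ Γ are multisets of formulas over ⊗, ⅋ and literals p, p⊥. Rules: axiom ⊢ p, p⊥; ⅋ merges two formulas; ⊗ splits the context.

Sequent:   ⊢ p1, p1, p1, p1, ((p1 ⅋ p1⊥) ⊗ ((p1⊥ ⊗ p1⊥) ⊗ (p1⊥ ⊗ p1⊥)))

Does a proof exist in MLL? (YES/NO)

Proof tree:
[⊗]  ⊢ p1, p1, p1, p1, ((p1 ⅋ p1⊥) ⊗ ((p1⊥ ⊗ p1⊥) ⊗ (p1⊥ ⊗ p1⊥)))
  [⅋]  ⊢ (p1 ⅋ p1⊥)
    [Ax]  ⊢ p1, p1⊥
  [⊗]  ⊢ p1, p1, p1, p1, ((p1⊥ ⊗ p1⊥) ⊗ (p1⊥ ⊗ p1⊥))
    [⊗]  ⊢ p1, p1, (p1⊥ ⊗ p1⊥)
      [Ax]  ⊢ p1, p1⊥
      [Ax]  ⊢ p1, p1⊥
    [⊗]  ⊢ p1, p1, (p1⊥ ⊗ p1⊥)
      [Ax]  ⊢ p1, p1⊥
      [Ax]  ⊢ p1, p1⊥

Result: YES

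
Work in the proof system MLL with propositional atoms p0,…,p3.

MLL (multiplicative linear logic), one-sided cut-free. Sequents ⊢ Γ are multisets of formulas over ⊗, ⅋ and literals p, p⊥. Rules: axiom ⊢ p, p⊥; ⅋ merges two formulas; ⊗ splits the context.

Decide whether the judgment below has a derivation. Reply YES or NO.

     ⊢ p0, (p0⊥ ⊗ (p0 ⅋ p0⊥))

Proof tree:
[⊗]  ⊢ p0, (p0⊥ ⊗ (p0 ⅋ p0⊥))
  [Ax]  ⊢ p0, p0⊥
  [⅋]  ⊢ (p0 ⅋ p0⊥)
    [Ax]  ⊢ p0, p0⊥

Result: YES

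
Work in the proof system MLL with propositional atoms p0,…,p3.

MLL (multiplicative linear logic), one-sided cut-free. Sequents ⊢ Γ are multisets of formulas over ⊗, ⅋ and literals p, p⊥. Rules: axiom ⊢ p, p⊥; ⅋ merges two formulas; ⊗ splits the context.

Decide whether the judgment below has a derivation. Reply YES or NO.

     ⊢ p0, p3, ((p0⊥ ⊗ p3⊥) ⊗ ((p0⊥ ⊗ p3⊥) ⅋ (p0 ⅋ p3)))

Proof tree:
[⊗]  ⊢ p0, p3, ((p0⊥ ⊗ p3⊥) ⊗ ((p0⊥ ⊗ p3⊥) ⅋ (p0 ⅋ p3)))
  [⊗]  ⊢ p0, p3, (p0⊥ ⊗ p3⊥)
    [Ax]  ⊢ p0, p0⊥
    [Ax]  ⊢ p3, p3⊥
  [⅋]  ⊢ ((p0⊥ ⊗ p3⊥) ⅋ (p0 ⅋ p3))
    [⅋]  ⊢ (p0⊥ ⊗ p3⊥), (p0 ⅋ p3)
      [⊗]  ⊢ p0, p3, (p0⊥ ⊗ p3⊥)
        [Ax]  ⊢ p0, p0⊥
        [Ax]  ⊢ p3, p3⊥

Result: YES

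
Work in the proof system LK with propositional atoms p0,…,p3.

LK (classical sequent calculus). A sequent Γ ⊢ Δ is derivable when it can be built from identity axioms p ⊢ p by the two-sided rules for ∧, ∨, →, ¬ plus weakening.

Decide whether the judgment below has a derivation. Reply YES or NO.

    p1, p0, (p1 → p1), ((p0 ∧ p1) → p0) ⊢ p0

Derivation trace:
[→L] p1, p0, (p1 → p1), ((p0 ∧ p1) → p0) ⊢ p0
  [∧R] p1, (p1 → p1), p0 ⊢ (p0 ∧ p1)
    [Ax] p0 ⊢ p0
    [→L] p1, (p1 → p1) ⊢ p1
      [Ax] p1 ⊢ p1
      [Ax] p1 ⊢ p1
  [Ax] p0 ⊢ p0

Result: YES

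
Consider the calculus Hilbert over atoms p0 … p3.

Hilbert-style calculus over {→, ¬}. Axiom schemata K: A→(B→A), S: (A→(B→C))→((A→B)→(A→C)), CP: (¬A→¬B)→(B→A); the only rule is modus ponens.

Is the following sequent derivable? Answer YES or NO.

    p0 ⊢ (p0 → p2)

Search for a countermodel by truth-table:
  v=0000: Γ:[p0=F] Δ:[(p0 → p2)=T] refutes=False
  v=0001: Γ:[p0=F] Δ:[(p0 → p2)=T] refutes=False
  v=0010: Γ:[p0=F] Δ:[(p0 → p2)=T] refutes=False
  v=0011: Γ:[p0=F] Δ:[(p0 → p2)=T] refutes=False
  v=0100: Γ:[p0=F] Δ:[(p0 → p2)=T] refutes=False
  v=0101: Γ:[p0=F] Δ:[(p0 → p2)=T] refutes=False
  v=0110: Γ:[p0=F] Δ:[(p0 → p2)=T] refutes=False
  v=0111: Γ:[p0=F] Δ:[(p0 → p2)=T] refutes=False
  v=1000: Γ:[p0=T] Δ:[(p0 → p2)=F] refutes=True  ← countermodel

Result: NO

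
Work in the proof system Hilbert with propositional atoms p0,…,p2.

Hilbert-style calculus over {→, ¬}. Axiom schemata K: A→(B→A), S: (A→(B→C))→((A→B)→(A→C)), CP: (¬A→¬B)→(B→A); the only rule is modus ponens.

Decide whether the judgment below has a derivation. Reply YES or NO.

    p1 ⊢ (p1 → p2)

Enumerate valuations to refute Γ ⊢ Δ:
  v=000: Γ:[p1=F] Δ:[(p1 → p2)=T] refutes=False
  v=001: Γ:[p1=F] Δ:[(p1 → p2)=T] refutes=False
  v=010: Γ:[p1=T] Δ:[(p1 → p2)=F] refutes=True  ← countermodel

Result: NO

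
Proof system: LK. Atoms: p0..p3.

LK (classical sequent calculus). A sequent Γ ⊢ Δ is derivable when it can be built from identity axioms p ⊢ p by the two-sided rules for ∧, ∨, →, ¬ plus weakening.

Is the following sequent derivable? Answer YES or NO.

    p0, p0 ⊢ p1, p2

Enumerate valuations to refute Γ ⊢ Δ:
  v=0000: Γ:[p0=F, p0=F] Δ:[p1=F, p2=F] refutes=False
  v=0001: Γ:[p0=F, p0=F] Δ:[p1=F, p2=F] refutes=False
  v=0010: Γ:[p0=F, p0=F] Δ:[p1=F, p2=T] refutes=False
  v=0011: Γ:[p0=F, p0=F] Δ:[p1=F, p2=T] refutes=False
  v=0100: Γ:[p0=F, p0=F] Δ:[p1=T, p2=F] refutes=False
  v=0101: Γ:[p0=F, p0=F] Δ:[p1=T, p2=F] refutes=False
  v=0110: Γ:[p0=F, p0=F] Δ:[p1=T, p2=T] refutes=False
  v=0111: Γ:[p0=F, p0=F] Δ:[p1=T, p2=T] refutes=False
  v=1000: Γ:[p0=T, p0=T] Δ:[p1=F, p2=F] refutes=True  ← countermodel

Result: NO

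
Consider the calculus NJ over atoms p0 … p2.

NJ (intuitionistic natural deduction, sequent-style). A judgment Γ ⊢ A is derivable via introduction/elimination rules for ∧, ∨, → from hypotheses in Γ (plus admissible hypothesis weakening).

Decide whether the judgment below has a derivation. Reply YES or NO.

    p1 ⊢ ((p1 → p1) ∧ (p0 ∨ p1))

Derivation (root first):
[∧I] p1 ⊢ ((p1 → p1) ∧ (p0 ∨ p1))
  [→I]  ⊢ (p1 → p1)
    [Ax] p1 ⊢ p1
  [∨I₂] p1 ⊢ (p0 ∨ p1)
    [Ax] p1 ⊢ p1

Result: YES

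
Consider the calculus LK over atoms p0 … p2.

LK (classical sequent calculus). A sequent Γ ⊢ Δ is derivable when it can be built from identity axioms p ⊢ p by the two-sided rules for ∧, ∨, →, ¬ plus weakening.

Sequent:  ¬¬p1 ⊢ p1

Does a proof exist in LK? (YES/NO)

Derivation (root first):
[¬L] ¬¬p1 ⊢ p1
  [¬R]  ⊢ p1, ¬p1
    [Ax] p1 ⊢ p1

Result: YES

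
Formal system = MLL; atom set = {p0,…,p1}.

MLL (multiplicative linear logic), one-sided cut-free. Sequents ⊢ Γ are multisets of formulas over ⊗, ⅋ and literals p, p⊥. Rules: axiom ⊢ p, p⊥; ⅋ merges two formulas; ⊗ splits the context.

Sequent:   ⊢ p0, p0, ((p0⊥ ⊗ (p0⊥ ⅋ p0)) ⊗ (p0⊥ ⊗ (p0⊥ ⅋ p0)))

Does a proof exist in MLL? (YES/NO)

Derivation trace:
[⊗]  ⊢ p0, p0, ((p0⊥ ⊗ (p0⊥ ⅋ p0)) ⊗ (p0⊥ ⊗ (p0⊥ ⅋ p0)))
  [⊗]  ⊢ p0, (p0⊥ ⊗ (p0⊥ ⅋ p0))
    [Ax]  ⊢ p0, p0⊥
    [⅋]  ⊢ (p0⊥ ⅋ p0)
      [Ax]  ⊢ p0, p0⊥
  [⊗]  ⊢ p0, (p0⊥ ⊗ (p0⊥ ⅋ p0))
    [Ax]  ⊢ p0, p0⊥
    [⅋]  ⊢ (p0⊥ ⅋ p0)
      [Ax]  ⊢ p0, p0⊥

Result: YES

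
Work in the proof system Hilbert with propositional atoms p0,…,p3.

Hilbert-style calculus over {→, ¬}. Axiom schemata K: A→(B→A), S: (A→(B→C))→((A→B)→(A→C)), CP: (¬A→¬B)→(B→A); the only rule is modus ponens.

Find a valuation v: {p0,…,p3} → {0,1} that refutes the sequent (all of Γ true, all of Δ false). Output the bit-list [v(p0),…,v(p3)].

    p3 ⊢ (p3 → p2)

Search for a countermodel by truth-table:
  v=0000: Γ:[p3=F] Δ:[(p3 → p2)=T] refutes=False
  v=0001: Γ:[p3=T] Δ:[(p3 → p2)=F] refutes=True  ← countermodel

Result: [0, 0, 0, 1]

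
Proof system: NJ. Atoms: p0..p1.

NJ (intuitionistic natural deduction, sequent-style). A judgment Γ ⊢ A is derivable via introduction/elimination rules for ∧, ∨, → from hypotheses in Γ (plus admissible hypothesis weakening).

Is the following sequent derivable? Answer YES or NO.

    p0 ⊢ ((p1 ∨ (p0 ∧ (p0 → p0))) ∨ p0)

Proof tree:
[∨I₁] p0 ⊢ ((p1 ∨ (p0 ∧ (p0 → p0))) ∨ p0)
  [∨I₂] p0 ⊢ (p1 ∨ (p0 ∧ (p0 → p0)))
    [∧I] p0 ⊢ (p0 ∧ (p0 → p0))
      [Ax] p0 ⊢ p0
      [→I]  ⊢ (p0 → p0)
        [Ax] p0 ⊢ p0

Result: YES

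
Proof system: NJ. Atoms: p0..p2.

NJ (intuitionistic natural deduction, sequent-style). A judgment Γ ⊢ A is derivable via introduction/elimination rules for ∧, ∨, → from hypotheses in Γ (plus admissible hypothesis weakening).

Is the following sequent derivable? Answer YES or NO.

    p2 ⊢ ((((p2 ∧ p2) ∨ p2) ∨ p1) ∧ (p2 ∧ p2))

Derivation trace:
[∧I] p2 ⊢ ((((p2 ∧ p2) ∨ p2) ∨ p1) ∧ (p2 ∧ p2))
  [∨I₁] p2 ⊢ (((p2 ∧ p2) ∨ p2) ∨ p1)
    [∨I₁] p2 ⊢ ((p2 ∧ p2) ∨ p2)
      [∧I] p2 ⊢ (p2 ∧ p2)
        [Ax] p2 ⊢ p2
        [Ax] p2 ⊢ p2
  [∧I] p2 ⊢ (p2 ∧ p2)
    [Ax] p2 ⊢ p2
    [Ax] p2 ⊢ p2

Result: YES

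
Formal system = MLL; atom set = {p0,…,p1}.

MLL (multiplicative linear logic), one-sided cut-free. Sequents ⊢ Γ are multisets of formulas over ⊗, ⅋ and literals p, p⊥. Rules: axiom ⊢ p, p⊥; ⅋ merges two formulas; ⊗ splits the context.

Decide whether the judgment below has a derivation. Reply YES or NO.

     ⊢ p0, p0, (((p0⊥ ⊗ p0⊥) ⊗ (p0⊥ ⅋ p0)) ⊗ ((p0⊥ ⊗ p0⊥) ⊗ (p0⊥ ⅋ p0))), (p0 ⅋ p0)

Derivation (root first):
[⅋]  ⊢ p0, p0, (((p0⊥ ⊗ p0⊥) ⊗ (p0⊥ ⅋ p0)) ⊗ ((p0⊥ ⊗ p0⊥) ⊗ (p0⊥ ⅋ p0))), (p0 ⅋ p0)
  [⊗]  ⊢ p0, p0, p0, p0, (((p0⊥ ⊗ p0⊥) ⊗ (p0⊥ ⅋ p0)) ⊗ ((p0⊥ ⊗ p0⊥) ⊗ (p0⊥ ⅋ p0)))
    [⊗]  ⊢ p0, p0, ((p0⊥ ⊗ p0⊥) ⊗ (p0⊥ ⅋ p0))
      [⊗]  ⊢ p0, p0, (p0⊥ ⊗ p0⊥)
        [Ax]  ⊢ p0, p0⊥
        [Ax]  ⊢ p0, p0⊥
      [⅋]  ⊢ (p0⊥ ⅋ p0)
        [Ax]  ⊢ p0, p0⊥
    [⊗]  ⊢ p0, p0, ((p0⊥ ⊗ p0⊥) ⊗ (p0⊥ ⅋ p0))
      [⊗]  ⊢ p0, p0, (p0⊥ ⊗ p0⊥)
        [Ax]  ⊢ p0, p0⊥
        [Ax]  ⊢ p0, p0⊥
      [⅋]  ⊢ (p0⊥ ⅋ p0)
        [Ax]  ⊢ p0, p0⊥

Result: YES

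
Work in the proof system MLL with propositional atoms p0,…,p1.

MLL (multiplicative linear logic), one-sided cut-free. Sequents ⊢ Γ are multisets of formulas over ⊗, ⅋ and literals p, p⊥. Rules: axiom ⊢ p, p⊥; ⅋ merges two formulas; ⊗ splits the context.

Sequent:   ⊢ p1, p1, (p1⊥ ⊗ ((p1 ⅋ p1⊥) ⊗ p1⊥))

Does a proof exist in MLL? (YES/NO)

Derivation (root first):
[⊗]  ⊢ p1, p1, (p1⊥ ⊗ ((p1 ⅋ p1⊥) ⊗ p1⊥))
  [Ax]  ⊢ p1, p1⊥
  [⊗]  ⊢ p1, ((p1 ⅋ p1⊥) ⊗ p1⊥)
    [⅋]  ⊢ (p1 ⅋ p1⊥)
      [Ax]  ⊢ p1, p1⊥
    [Ax]  ⊢ p1, p1⊥

Result: YES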